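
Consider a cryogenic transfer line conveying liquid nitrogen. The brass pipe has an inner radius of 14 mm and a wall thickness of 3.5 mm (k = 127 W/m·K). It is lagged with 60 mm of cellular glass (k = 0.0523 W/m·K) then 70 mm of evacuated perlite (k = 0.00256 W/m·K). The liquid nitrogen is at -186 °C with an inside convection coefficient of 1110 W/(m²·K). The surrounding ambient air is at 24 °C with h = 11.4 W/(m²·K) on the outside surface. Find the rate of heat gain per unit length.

q′ ≈ 4.7 W/m

Cylindrical conduction, so R = ln(r₂/r₁)/(2πkL) per layer, in series:
R_inner film = 1/(h_i·2πr₁L) = 1/(1110×2π×0.014×1) = 0.01024 K/W
R_brass pipe wall = ln(17.5/14)/(2π×127×1) = 2.796×10^-4 K/W
R_cellular glass = ln(77.5/17.5)/(2π×0.0523×1) = 4.528 K/W
R_evacuated perlite = ln(147.5/77.5)/(2π×0.00256×1) = 40.01 K/W
R_outer film = 1/(h_o·2πr_oL) = 1/(11.4×2π×0.1475×1) = 0.09465 K/W
R_total = 44.64 K/W
Q = ΔT/R_total = 210/44.64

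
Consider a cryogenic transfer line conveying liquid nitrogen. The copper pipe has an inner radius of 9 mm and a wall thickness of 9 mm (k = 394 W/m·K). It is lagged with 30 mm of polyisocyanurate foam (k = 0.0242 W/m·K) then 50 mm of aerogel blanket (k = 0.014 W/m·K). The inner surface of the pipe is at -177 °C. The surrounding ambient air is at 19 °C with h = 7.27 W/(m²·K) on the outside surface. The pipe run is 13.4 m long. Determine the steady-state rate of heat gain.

Treating each annulus and film as a series resistance:
R_copper pipe wall = ln(18/9)/(2π×394×13.4) = 2.09×10^-5 K/W
R_polyisocyanurate foam = ln(48/18)/(2π×0.0242×13.4) = 0.4814 K/W
R_aerogel blanket = ln(98/48)/(2π×0.014×13.4) = 0.6055 K/W
R_outer film = 1/(h_o·2πr_oL) = 1/(7.27×2π×0.098×13.4) = 0.01667 K/W
R_total = 1.104 K/W
Q = ΔT/R_total = 196/1.104

Q ≈ 178 W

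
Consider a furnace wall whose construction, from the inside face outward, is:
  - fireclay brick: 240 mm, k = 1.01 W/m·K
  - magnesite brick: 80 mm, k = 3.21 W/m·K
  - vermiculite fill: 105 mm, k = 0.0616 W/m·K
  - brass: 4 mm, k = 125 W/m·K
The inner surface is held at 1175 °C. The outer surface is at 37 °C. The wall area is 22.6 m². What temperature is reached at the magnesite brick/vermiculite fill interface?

T ≈ 1020 °C

Thermal resistances in series:
R_fireclay brick = L/(kA) = 0.24/(1.01×22.6) = 0.01051 K/W
R_magnesite brick = L/(kA) = 0.08/(3.21×22.6) = 0.001103 K/W
R_vermiculite fill = L/(kA) = 0.105/(0.0616×22.6) = 0.07542 K/W
R_brass = L/(kA) = 0.004/(125×22.6) = 1.416×10^-6 K/W
R_total = 0.08704 K/W;  Q = ΔT/R_total = 1138/0.08704 = 13070 W
T_interface = T_inner − Q·ΣR(inner→interface) = 1175 − 13100×0.01162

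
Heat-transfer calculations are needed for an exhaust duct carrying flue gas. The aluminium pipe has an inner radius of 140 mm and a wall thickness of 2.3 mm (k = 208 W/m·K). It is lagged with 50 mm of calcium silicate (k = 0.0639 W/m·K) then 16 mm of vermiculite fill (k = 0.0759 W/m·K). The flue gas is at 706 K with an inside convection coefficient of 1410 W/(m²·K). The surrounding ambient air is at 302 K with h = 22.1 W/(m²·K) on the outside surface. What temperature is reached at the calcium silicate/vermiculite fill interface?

Radial resistances (cylindrical: R_cond = ln(r_o/r_i)/(2πkL), R_conv = 1/(h·2πrL)):
R_inner film = 1/(h_i·2πr₁L) = 1/(1410×2π×0.14×1) = 8.063×10^-4 K/W
R_aluminium pipe wall = ln(142.3/140)/(2π×208×1) = 1.247×10^-5 K/W
R_calcium silicate = ln(192.3/142.3)/(2π×0.0639×1) = 0.75 K/W
R_vermiculite fill = ln(208.3/192.3)/(2π×0.0759×1) = 0.1676 K/W
R_outer film = 1/(h_o·2πr_oL) = 1/(22.1×2π×0.2083×1) = 0.03457 K/W
R_total = 0.953 K/W
Q = ΔT/R_total = 404/0.953
Q = 424 W/m
T_interface = T_inner − Q·ΣR(inner→interface) = 706 − 424×0.7508

T ≈ 388 K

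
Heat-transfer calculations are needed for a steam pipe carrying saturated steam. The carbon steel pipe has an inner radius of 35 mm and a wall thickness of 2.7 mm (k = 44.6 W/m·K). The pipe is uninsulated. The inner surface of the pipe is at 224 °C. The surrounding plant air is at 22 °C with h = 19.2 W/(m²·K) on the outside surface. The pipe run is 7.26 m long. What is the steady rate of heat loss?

Q ≈ 6660 W

For a radial system each layer contributes R = ln(r_out/r_in)/(2πkL); films add R = 1/(hA).
R_carbon steel pipe wall = ln(37.7/35)/(2π×44.6×7.26) = 3.653×10^-5 K/W
R_outer film = 1/(h_o·2πr_oL) = 1/(19.2×2π×0.0377×7.26) = 0.03029 K/W
R_total = 0.03032 K/W
Q = ΔT/R_total = 202/0.03032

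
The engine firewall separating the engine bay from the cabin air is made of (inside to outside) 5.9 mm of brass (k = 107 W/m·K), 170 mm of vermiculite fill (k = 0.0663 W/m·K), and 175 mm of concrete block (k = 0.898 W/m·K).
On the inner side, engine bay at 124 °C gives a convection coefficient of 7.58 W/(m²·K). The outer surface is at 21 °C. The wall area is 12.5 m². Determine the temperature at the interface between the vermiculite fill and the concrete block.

T ≈ 27.9 °C

Thermal resistances in series:
R_inner film = 1/(h_i·A) = 1/(7.58×12.5) = 0.01055 K/W
R_brass = L/(kA) = 0.0059/(107×12.5) = 4.411×10^-6 K/W
R_vermiculite fill = L/(kA) = 0.17/(0.0663×12.5) = 0.2051 K/W
R_concrete block = L/(kA) = 0.175/(0.898×12.5) = 0.01559 K/W
R_total = 0.2313 K/W;  Q = ΔT/R_total = 103/0.2313 = 445.4 W
T_interface = T_inner − Q·ΣR(inner→interface) = 124 − 445×0.2157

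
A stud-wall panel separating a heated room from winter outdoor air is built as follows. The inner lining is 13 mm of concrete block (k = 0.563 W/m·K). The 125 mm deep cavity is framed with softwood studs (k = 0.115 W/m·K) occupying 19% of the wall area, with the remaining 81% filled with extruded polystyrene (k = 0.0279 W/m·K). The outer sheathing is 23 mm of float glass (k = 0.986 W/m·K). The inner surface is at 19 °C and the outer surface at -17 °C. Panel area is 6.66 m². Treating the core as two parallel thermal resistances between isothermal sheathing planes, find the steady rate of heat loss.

Q ≈ 83.9 W

Sheathing layers in series; stud and cavity paths in parallel between them.
R_inner = 0.013/(0.563×6.66) = 0.003467 K/W
R_stud  = 0.125/(0.115×0.19×6.66) = 0.859 K/W
R_cav   = 0.125/(0.0279×0.81×6.66) = 0.8305 K/W
1/R_core = 1/R_stud + 1/R_cav → R_core = 0.4223 K/W
R_outer = 0.023/(0.986×6.66) = 0.003502 K/W
R_total = 0.4292 K/W
Q = ΔT/R_total = 36/0.4292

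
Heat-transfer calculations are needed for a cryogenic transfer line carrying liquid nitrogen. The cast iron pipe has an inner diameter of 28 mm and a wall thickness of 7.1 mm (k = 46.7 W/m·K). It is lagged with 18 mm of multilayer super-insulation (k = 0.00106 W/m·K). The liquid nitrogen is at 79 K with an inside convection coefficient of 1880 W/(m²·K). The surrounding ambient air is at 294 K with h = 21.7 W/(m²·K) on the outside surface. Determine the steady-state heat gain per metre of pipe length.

For a radial system each layer contributes R = ln(r_out/r_in)/(2πkL); films add R = 1/(hA).
R_inner film = 1/(h_i·2πr₁L) = 1/(1880×2π×0.014×1) = 0.006047 K/W
R_cast iron pipe wall = ln(21.1/14)/(2π×46.7×1) = 0.001398 K/W
R_multilayer super-insulation = ln(39.1/21.1)/(2π×0.00106×1) = 92.62 K/W
R_outer film = 1/(h_o·2πr_oL) = 1/(21.7×2π×0.0391×1) = 0.1876 K/W
R_total = 92.81 K/W
Q = ΔT/R_total = 215/92.81

q′ ≈ 2.32 W/m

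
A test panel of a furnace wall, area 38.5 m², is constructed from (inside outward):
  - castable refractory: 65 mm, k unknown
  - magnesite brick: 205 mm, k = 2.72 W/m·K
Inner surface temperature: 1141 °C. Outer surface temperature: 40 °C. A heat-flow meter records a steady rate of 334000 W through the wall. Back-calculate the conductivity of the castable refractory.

k ≈ 1.26 W/(m·K)

Thermal resistances in series:
R_magnesite brick = L/(kA) = 0.205/(2.72×38.5) = 0.001958 K/W
Sum of known resistances R_other = 0.001958 K/W
Total R = ΔT/Q = 1101/334000 = 0.003296 K/W
R_castable refractory = R_total − R_other = 0.001339 K/W
k = L/(R·A) = 0.065/(0.001339×38.5)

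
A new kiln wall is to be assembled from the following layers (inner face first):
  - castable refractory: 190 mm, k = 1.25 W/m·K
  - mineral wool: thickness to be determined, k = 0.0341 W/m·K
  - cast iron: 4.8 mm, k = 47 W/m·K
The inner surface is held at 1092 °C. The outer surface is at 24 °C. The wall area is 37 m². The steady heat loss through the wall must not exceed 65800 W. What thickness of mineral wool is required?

L ≈ 15.3 mm

Model the wall as resistances in series:
R_castable refractory = L/(kA) = 0.19/(1.25×37) = 0.004108 K/W
R_cast iron = L/(kA) = 0.0048/(47×37) = 2.76×10^-6 K/W
Sum of the known resistances R_other = 0.004111 K/W
Required total resistance R_tot = ΔT/Q_allow = 1068/65800 = 0.01623 K/W
R_mineral wool = R_tot − R_other = 0.01212 K/W
L = R·k·A = 0.01212×0.0341×37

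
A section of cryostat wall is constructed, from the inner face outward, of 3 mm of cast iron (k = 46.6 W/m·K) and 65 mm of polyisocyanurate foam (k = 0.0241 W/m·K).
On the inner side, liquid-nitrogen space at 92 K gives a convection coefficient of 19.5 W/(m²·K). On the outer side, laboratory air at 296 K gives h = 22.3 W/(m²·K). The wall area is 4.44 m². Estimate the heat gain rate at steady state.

Using the resistance-network approach (series):
R_inner film = 1/(h_i·A) = 1/(19.5×4.44) = 0.01155 K/W
R_cast iron = L/(kA) = 0.003/(46.6×4.44) = 1.45×10^-5 K/W
R_polyisocyanurate foam = L/(kA) = 0.065/(0.0241×4.44) = 0.6075 K/W
R_outer film = 1/(h_o·A) = 1/(22.3×4.44) = 0.0101 K/W
R_total = 0.6291 K/W
Q = ΔT / R_total = 204 / 0.6291

Q ≈ 324 W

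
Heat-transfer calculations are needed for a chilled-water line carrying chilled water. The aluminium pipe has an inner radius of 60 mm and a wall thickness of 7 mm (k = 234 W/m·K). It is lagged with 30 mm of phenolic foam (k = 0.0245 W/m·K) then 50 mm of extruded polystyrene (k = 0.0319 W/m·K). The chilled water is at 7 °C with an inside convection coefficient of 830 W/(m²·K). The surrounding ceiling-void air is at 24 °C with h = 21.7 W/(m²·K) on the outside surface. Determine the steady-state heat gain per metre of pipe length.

q′ ≈ 3.75 W/m

Radial resistances (cylindrical: R_cond = ln(r_o/r_i)/(2πkL), R_conv = 1/(h·2πrL)):
R_inner film = 1/(h_i·2πr₁L) = 1/(830×2π×0.06×1) = 0.003196 K/W
R_aluminium pipe wall = ln(67/60)/(2π×234×1) = 7.505×10^-5 K/W
R_phenolic foam = ln(97/67)/(2π×0.0245×1) = 2.404 K/W
R_extruded polystyrene = ln(147/97)/(2π×0.0319×1) = 2.074 K/W
R_outer film = 1/(h_o·2πr_oL) = 1/(21.7×2π×0.147×1) = 0.04989 K/W
R_total = 4.531 K/W
Q = ΔT/R_total = 17/4.531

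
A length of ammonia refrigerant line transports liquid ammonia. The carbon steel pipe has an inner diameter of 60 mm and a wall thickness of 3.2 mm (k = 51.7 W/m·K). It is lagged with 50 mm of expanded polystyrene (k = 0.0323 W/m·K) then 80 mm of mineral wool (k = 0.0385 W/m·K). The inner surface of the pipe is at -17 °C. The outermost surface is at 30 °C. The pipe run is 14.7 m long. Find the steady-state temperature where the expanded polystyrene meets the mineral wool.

Cylindrical conduction, so R = ln(r₂/r₁)/(2πkL) per layer, in series:
R_carbon steel pipe wall = ln(33.2/30)/(2π×51.7×14.7) = 2.122×10^-5 K/W
R_expanded polystyrene = ln(83.2/33.2)/(2π×0.0323×14.7) = 0.3079 K/W
R_mineral wool = ln(163.2/83.2)/(2π×0.0385×14.7) = 0.1895 K/W
R_total = 0.4974 K/W
Q = ΔT/R_total = 47/0.4974
Q = 94.5 W
T_interface = T_inner + Q·ΣR(inner→interface) = -17 + 94.5×0.308

T ≈ 12.1 °C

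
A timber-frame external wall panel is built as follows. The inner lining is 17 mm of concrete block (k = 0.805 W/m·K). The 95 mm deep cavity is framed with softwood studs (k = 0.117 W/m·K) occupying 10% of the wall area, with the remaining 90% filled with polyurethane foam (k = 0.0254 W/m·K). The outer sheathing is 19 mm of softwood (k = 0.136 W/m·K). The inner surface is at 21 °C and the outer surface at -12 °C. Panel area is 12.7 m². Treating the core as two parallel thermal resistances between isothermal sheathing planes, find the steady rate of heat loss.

Q ≈ 144 W

Sheathing layers in series; stud and cavity paths in parallel between them.
R_inner = 0.017/(0.805×12.7) = 0.001663 K/W
R_stud  = 0.095/(0.117×0.1×12.7) = 0.6393 K/W
R_cav   = 0.095/(0.0254×0.9×12.7) = 0.3272 K/W
1/R_core = 1/R_stud + 1/R_cav → R_core = 0.2164 K/W
R_outer = 0.019/(0.136×12.7) = 0.011 K/W
R_total = 0.2291 K/W
Q = ΔT/R_total = 33/0.2291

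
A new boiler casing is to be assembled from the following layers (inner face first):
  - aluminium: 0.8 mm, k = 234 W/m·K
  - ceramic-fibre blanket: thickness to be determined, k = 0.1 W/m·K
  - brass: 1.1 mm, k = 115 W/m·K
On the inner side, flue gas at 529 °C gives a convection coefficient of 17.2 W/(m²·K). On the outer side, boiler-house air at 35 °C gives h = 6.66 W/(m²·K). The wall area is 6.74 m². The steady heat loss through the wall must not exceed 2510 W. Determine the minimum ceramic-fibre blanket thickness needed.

Series thermal resistances:
R_inner film = 1/(h_i·A) = 1/(17.2×6.74) = 0.008626 K/W
R_aluminium = L/(kA) = 0.0008/(234×6.74) = 5.072×10^-7 K/W
R_brass = L/(kA) = 0.0011/(115×6.74) = 1.419×10^-6 K/W
R_outer film = 1/(h_o·A) = 1/(6.66×6.74) = 0.02228 K/W
Sum of the known resistances R_other = 0.03091 K/W
Required total resistance R_tot = ΔT/Q_allow = 494/2510 = 0.1968 K/W
R_ceramic-fibre blanket = R_tot − R_other = 0.1659 K/W
L = R·k·A = 0.1659×0.1×6.74

L ≈ 112 mm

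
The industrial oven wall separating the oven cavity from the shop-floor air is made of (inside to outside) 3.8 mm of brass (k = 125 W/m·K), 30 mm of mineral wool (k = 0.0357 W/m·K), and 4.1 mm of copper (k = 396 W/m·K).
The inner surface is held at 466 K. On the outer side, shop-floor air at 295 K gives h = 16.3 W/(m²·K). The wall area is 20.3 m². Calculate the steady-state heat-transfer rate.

Q ≈ 3850 W

Using the resistance-network approach (series):
R_brass = L/(kA) = 0.0038/(125×20.3) = 1.498×10^-6 K/W
R_mineral wool = L/(kA) = 0.03/(0.0357×20.3) = 0.0414 K/W
R_copper = L/(kA) = 0.0041/(396×20.3) = 5.1×10^-7 K/W
R_outer film = 1/(h_o·A) = 1/(16.3×20.3) = 0.003022 K/W
R_total = 0.04442 K/W
Q = ΔT / R_total = 171 / 0.04442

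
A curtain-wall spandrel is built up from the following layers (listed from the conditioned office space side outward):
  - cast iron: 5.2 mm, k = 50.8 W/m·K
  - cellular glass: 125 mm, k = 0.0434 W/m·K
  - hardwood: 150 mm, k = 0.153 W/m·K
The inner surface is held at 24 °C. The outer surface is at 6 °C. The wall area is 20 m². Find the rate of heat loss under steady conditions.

Q ≈ 93.2 W

Thermal resistances in series:
R_cast iron = L/(kA) = 0.0052/(50.8×20) = 5.118×10^-6 K/W
R_cellular glass = L/(kA) = 0.125/(0.0434×20) = 0.144 K/W
R_hardwood = L/(kA) = 0.15/(0.153×20) = 0.04902 K/W
R_total = 0.193 K/W
Q = ΔT / R_total = 18 / 0.193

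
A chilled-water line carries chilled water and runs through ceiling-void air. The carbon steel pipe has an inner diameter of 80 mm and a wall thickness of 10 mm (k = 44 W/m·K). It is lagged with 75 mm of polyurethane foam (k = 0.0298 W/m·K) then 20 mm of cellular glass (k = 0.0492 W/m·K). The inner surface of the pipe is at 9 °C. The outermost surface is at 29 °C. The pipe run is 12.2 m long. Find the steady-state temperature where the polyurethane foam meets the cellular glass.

T ≈ 27.2 °C

Radial resistances (cylindrical: R_cond = ln(r_o/r_i)/(2πkL), R_conv = 1/(h·2πrL)):
R_carbon steel pipe wall = ln(50/40)/(2π×44×12.2) = 6.616×10^-5 K/W
R_polyurethane foam = ln(125/50)/(2π×0.0298×12.2) = 0.4011 K/W
R_cellular glass = ln(145/125)/(2π×0.0492×12.2) = 0.03935 K/W
R_total = 0.4405 K/W
Q = ΔT/R_total = 20/0.4405
Q = 45.4 W
T_interface = T_inner + Q·ΣR(inner→interface) = 9 + 45.4×0.4012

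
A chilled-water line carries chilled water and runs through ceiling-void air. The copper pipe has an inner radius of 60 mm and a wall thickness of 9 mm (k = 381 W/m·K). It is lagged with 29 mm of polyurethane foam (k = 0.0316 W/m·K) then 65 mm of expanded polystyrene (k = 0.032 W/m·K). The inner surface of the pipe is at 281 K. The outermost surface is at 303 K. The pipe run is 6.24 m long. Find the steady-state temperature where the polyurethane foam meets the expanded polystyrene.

Treating each annulus and film as a series resistance:
R_copper pipe wall = ln(69/60)/(2π×381×6.24) = 9.356×10^-6 K/W
R_polyurethane foam = ln(98/69)/(2π×0.0316×6.24) = 0.2832 K/W
R_expanded polystyrene = ln(163/98)/(2π×0.032×6.24) = 0.4055 K/W
R_total = 0.6887 K/W
Q = ΔT/R_total = 22/0.6887
Q = 31.9 W
T_interface = T_inner + Q·ΣR(inner→interface) = 281 + 31.9×0.2832

T ≈ 290 K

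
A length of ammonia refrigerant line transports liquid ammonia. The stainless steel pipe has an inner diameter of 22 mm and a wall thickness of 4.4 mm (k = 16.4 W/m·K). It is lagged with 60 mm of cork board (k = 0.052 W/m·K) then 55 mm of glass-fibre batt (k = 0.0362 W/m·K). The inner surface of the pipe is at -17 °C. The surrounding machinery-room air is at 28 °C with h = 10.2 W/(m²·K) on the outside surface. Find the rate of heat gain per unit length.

q′ ≈ 6.09 W/m

Cylindrical conduction, so R = ln(r₂/r₁)/(2πkL) per layer, in series:
R_stainless steel pipe wall = ln(15.4/11)/(2π×16.4×1) = 0.003265 K/W
R_cork board = ln(75.4/15.4)/(2π×0.052×1) = 4.862 K/W
R_glass-fibre batt = ln(130.4/75.4)/(2π×0.0362×1) = 2.408 K/W
R_outer film = 1/(h_o·2πr_oL) = 1/(10.2×2π×0.1304×1) = 0.1197 K/W
R_total = 7.393 K/W
Q = ΔT/R_total = 45/7.393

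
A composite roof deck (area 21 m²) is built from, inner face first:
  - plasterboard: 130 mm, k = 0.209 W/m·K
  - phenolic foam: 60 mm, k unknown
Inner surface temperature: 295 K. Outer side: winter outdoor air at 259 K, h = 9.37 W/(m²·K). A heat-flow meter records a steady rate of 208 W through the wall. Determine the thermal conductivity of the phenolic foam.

Treating each layer as a thermal resistance in series:
R_plasterboard = L/(kA) = 0.13/(0.209×21) = 0.02962 K/W
R_outer film = 1/(h_o·A) = 1/(9.37×21) = 0.005082 K/W
Sum of known resistances R_other = 0.0347 K/W
Total R = ΔT/Q = 36/208 = 0.1731 K/W
R_phenolic foam = R_total − R_other = 0.1384 K/W
k = L/(R·A) = 0.06/(0.1384×21)

k ≈ 0.0206 W/(m·K)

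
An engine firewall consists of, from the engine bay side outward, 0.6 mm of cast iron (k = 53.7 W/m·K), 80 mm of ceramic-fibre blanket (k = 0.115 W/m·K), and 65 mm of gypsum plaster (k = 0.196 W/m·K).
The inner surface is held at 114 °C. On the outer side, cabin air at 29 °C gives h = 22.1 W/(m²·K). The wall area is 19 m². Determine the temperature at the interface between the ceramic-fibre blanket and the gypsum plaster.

Treating each layer as a thermal resistance in series:
R_cast iron = L/(kA) = 0.0006/(53.7×19) = 5.881×10^-7 K/W
R_ceramic-fibre blanket = L/(kA) = 0.08/(0.115×19) = 0.03661 K/W
R_gypsum plaster = L/(kA) = 0.065/(0.196×19) = 0.01745 K/W
R_outer film = 1/(h_o·A) = 1/(22.1×19) = 0.002382 K/W
R_total = 0.05645 K/W;  Q = ΔT/R_total = 85/0.05645 = 1506 W
T_interface = T_inner − Q·ΣR(inner→interface) = 114 − 1510×0.03661

T ≈ 58.9 °C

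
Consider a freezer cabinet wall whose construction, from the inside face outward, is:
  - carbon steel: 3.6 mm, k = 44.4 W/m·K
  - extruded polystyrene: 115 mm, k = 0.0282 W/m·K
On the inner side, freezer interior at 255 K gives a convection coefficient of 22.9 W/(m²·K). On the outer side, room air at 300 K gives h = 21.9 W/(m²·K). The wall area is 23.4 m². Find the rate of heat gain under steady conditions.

Model the wall as resistances in series:
R_inner film = 1/(h_i·A) = 1/(22.9×23.4) = 0.001866 K/W
R_carbon steel = L/(kA) = 0.0036/(44.4×23.4) = 3.465×10^-6 K/W
R_extruded polystyrene = L/(kA) = 0.115/(0.0282×23.4) = 0.1743 K/W
R_outer film = 1/(h_o·A) = 1/(21.9×23.4) = 0.001951 K/W
R_total = 0.1781 K/W
Q = ΔT / R_total = 45 / 0.1781

Q ≈ 253 W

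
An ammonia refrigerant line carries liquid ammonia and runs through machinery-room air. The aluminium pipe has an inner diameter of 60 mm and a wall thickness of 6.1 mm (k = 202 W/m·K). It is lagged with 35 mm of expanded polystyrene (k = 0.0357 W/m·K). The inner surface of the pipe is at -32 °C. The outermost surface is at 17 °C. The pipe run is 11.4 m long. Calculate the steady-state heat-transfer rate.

Q ≈ 185 W

Per-layer cylindrical resistances, series-summed:
R_aluminium pipe wall = ln(36.1/30)/(2π×202×11.4) = 1.279×10^-5 K/W
R_expanded polystyrene = ln(71.1/36.1)/(2π×0.0357×11.4) = 0.2651 K/W
R_total = 0.2651 K/W
Q = ΔT/R_total = 49/0.2651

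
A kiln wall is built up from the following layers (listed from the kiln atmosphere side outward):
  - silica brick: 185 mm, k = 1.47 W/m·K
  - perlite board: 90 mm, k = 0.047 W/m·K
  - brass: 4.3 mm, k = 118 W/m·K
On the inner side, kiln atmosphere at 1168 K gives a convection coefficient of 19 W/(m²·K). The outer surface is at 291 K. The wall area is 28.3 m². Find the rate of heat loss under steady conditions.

Q ≈ 11900 W

Thermal resistances in series:
R_inner film = 1/(h_i·A) = 1/(19×28.3) = 0.00186 K/W
R_silica brick = L/(kA) = 0.185/(1.47×28.3) = 0.004447 K/W
R_perlite board = L/(kA) = 0.09/(0.047×28.3) = 0.06766 K/W
R_brass = L/(kA) = 0.0043/(118×28.3) = 1.288×10^-6 K/W
R_total = 0.07397 K/W
Q = ΔT / R_total = 877 / 0.07397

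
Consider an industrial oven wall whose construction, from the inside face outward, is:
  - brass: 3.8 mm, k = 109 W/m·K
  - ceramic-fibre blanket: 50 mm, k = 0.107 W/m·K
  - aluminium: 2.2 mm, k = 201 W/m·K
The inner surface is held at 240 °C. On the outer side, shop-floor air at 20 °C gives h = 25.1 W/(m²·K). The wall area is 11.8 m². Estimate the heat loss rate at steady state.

Using the resistance-network approach (series):
R_brass = L/(kA) = 0.0038/(109×11.8) = 2.954×10^-6 K/W
R_ceramic-fibre blanket = L/(kA) = 0.05/(0.107×11.8) = 0.0396 K/W
R_aluminium = L/(kA) = 0.0022/(201×11.8) = 9.276×10^-7 K/W
R_outer film = 1/(h_o·A) = 1/(25.1×11.8) = 0.003376 K/W
R_total = 0.04298 K/W
Q = ΔT / R_total = 220 / 0.04298

Q ≈ 5120 W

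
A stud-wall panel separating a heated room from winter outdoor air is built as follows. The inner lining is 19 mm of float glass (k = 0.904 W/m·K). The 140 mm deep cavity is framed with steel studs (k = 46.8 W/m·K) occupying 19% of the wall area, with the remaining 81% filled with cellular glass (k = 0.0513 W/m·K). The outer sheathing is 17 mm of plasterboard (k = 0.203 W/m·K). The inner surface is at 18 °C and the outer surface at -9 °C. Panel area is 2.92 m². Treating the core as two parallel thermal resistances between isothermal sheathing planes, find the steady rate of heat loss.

Sheathing layers in series; stud and cavity paths in parallel between them.
R_inner = 0.019/(0.904×2.92) = 0.007198 K/W
R_stud  = 0.14/(46.8×0.19×2.92) = 0.005392 K/W
R_cav   = 0.14/(0.0513×0.81×2.92) = 1.154 K/W
1/R_core = 1/R_stud + 1/R_cav → R_core = 0.005367 K/W
R_outer = 0.017/(0.203×2.92) = 0.02868 K/W
R_total = 0.04124 K/W
Q = ΔT/R_total = 27/0.04124

Q ≈ 655 W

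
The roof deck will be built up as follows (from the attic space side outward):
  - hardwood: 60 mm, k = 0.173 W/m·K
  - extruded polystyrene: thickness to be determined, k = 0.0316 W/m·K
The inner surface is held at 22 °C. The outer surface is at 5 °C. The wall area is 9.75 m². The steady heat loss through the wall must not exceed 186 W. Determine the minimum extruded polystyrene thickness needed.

L ≈ 17.2 mm

Treating each layer as a thermal resistance in series:
R_hardwood = L/(kA) = 0.06/(0.173×9.75) = 0.03557 K/W
Sum of the known resistances R_other = 0.03557 K/W
Required total resistance R_tot = ΔT/Q_allow = 17/186 = 0.0914 K/W
R_extruded polystyrene = R_tot − R_other = 0.05583 K/W
L = R·k·A = 0.05583×0.0316×9.75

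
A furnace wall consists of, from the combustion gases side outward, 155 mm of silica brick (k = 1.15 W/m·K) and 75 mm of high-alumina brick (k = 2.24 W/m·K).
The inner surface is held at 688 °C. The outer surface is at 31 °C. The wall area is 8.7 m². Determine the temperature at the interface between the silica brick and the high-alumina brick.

Thermal resistances in series:
R_silica brick = L/(kA) = 0.155/(1.15×8.7) = 0.01549 K/W
R_high-alumina brick = L/(kA) = 0.075/(2.24×8.7) = 0.003849 K/W
R_total = 0.01934 K/W;  Q = ΔT/R_total = 657/0.01934 = 33970 W
T_interface = T_inner − Q·ΣR(inner→interface) = 688 − 34000×0.01549

T ≈ 162 °C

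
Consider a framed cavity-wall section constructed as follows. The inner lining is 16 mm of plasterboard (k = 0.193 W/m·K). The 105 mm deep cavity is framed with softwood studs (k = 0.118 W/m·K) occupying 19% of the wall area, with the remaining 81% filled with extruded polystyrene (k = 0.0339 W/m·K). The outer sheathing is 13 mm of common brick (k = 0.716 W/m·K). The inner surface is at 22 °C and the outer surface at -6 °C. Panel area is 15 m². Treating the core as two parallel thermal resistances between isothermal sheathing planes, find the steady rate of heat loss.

Q ≈ 190 W

Sheathing layers in series; stud and cavity paths in parallel between them.
R_inner = 0.016/(0.193×15) = 0.005527 K/W
R_stud  = 0.105/(0.118×0.19×15) = 0.3122 K/W
R_cav   = 0.105/(0.0339×0.81×15) = 0.2549 K/W
1/R_core = 1/R_stud + 1/R_cav → R_core = 0.1403 K/W
R_outer = 0.013/(0.716×15) = 0.00121 K/W
R_total = 0.1471 K/W
Q = ΔT/R_total = 28/0.1471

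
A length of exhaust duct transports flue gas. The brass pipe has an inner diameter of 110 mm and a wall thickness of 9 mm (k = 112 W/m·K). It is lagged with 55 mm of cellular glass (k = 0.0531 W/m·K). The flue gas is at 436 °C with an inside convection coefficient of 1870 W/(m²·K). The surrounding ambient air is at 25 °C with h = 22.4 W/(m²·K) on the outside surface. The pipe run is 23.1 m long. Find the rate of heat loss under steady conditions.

Q ≈ 4940 W

Radial resistances (cylindrical: R_cond = ln(r_o/r_i)/(2πkL), R_conv = 1/(h·2πrL)):
R_inner film = 1/(h_i·2πr₁L) = 1/(1870×2π×0.055×23.1) = 6.699×10^-5 K/W
R_brass pipe wall = ln(64/55)/(2π×112×23.1) = 9.323×10^-6 K/W
R_cellular glass = ln(119/64)/(2π×0.0531×23.1) = 0.08048 K/W
R_outer film = 1/(h_o·2πr_oL) = 1/(22.4×2π×0.119×23.1) = 0.002585 K/W
R_total = 0.08314 K/W
Q = ΔT/R_total = 411/0.08314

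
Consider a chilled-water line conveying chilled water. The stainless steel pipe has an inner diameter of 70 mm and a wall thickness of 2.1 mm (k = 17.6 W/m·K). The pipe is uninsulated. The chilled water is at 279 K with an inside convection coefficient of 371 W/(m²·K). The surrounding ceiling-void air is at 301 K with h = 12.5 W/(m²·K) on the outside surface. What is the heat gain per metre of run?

q′ ≈ 61.8 W/m

For a radial system each layer contributes R = ln(r_out/r_in)/(2πkL); films add R = 1/(hA).
R_inner film = 1/(h_i·2πr₁L) = 1/(371×2π×0.035×1) = 0.01226 K/W
R_stainless steel pipe wall = ln(37.1/35)/(2π×17.6×1) = 5.269×10^-4 K/W
R_outer film = 1/(h_o·2πr_oL) = 1/(12.5×2π×0.0371×1) = 0.3432 K/W
R_total = 0.356 K/W
Q = ΔT/R_total = 22/0.356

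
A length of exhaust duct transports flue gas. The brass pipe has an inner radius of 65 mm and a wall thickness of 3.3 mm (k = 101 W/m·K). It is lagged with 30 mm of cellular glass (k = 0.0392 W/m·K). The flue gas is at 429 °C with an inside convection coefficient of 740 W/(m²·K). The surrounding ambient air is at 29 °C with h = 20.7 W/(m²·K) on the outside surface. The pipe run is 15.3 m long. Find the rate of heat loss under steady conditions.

Cylindrical conduction, so R = ln(r₂/r₁)/(2πkL) per layer, in series:
R_inner film = 1/(h_i·2πr₁L) = 1/(740×2π×0.065×15.3) = 2.163×10^-4 K/W
R_brass pipe wall = ln(68.3/65)/(2π×101×15.3) = 5.1×10^-6 K/W
R_cellular glass = ln(98.3/68.3)/(2π×0.0392×15.3) = 0.09662 K/W
R_outer film = 1/(h_o·2πr_oL) = 1/(20.7×2π×0.0983×15.3) = 0.005112 K/W
R_total = 0.102 K/W
Q = ΔT/R_total = 400/0.102

Q ≈ 3920 W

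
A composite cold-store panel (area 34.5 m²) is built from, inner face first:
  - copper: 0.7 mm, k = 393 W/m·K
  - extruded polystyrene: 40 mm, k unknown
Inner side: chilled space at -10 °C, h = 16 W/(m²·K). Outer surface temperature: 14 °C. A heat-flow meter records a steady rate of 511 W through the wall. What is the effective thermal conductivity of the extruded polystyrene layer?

Model the wall as resistances in series:
R_inner film = 1/(h_i·A) = 1/(16×34.5) = 0.001812 K/W
R_copper = L/(kA) = 0.0007/(393×34.5) = 5.163×10^-8 K/W
Sum of known resistances R_other = 0.001812 K/W
Total R = ΔT/Q = 24/511 = 0.04697 K/W
R_extruded polystyrene = R_total − R_other = 0.04516 K/W
k = L/(R·A) = 0.04/(0.04516×34.5)

k ≈ 0.0257 W/(m·K)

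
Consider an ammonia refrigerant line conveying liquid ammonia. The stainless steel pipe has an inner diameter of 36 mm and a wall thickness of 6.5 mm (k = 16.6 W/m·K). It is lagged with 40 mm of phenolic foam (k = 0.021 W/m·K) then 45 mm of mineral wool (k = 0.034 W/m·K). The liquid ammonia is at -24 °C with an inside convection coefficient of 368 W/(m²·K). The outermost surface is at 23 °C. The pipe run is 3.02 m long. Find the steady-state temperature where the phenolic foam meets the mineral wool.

Cylindrical conduction, so R = ln(r₂/r₁)/(2πkL) per layer, in series:
R_inner film = 1/(h_i·2πr₁L) = 1/(368×2π×0.018×3.02) = 0.007956 K/W
R_stainless steel pipe wall = ln(24.5/18)/(2π×16.6×3.02) = 9.788×10^-4 K/W
R_phenolic foam = ln(64.5/24.5)/(2π×0.021×3.02) = 2.429 K/W
R_mineral wool = ln(109.5/64.5)/(2π×0.034×3.02) = 0.8204 K/W
R_total = 3.259 K/W
Q = ΔT/R_total = 47/3.259
Q = 14.4 W
T_interface = T_inner + Q·ΣR(inner→interface) = -24 + 14.4×2.438

T ≈ 11.2 °C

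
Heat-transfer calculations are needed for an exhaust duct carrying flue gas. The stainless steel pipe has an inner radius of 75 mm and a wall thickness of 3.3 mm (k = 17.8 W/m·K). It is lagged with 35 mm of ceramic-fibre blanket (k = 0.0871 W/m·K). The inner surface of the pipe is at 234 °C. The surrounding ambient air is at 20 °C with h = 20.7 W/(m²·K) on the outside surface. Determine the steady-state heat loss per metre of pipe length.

q′ ≈ 288 W/m

For a radial system each layer contributes R = ln(r_out/r_in)/(2πkL); films add R = 1/(hA).
R_stainless steel pipe wall = ln(78.3/75)/(2π×17.8×1) = 3.85×10^-4 K/W
R_ceramic-fibre blanket = ln(113.3/78.3)/(2π×0.0871×1) = 0.6752 K/W
R_outer film = 1/(h_o·2πr_oL) = 1/(20.7×2π×0.1133×1) = 0.06786 K/W
R_total = 0.7434 K/W
Q = ΔT/R_total = 214/0.7434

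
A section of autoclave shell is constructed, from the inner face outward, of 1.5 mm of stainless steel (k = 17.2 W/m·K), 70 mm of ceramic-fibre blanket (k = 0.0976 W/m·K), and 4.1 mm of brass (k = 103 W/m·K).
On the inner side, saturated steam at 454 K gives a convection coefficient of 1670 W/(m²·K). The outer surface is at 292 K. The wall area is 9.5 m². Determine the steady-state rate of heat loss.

Q ≈ 2140 W

Thermal resistances in series:
R_inner film = 1/(h_i·A) = 1/(1670×9.5) = 6.303×10^-5 K/W
R_stainless steel = L/(kA) = 0.0015/(17.2×9.5) = 9.18×10^-6 K/W
R_ceramic-fibre blanket = L/(kA) = 0.07/(0.0976×9.5) = 0.0755 K/W
R_brass = L/(kA) = 0.0041/(103×9.5) = 4.19×10^-6 K/W
R_total = 0.07557 K/W
Q = ΔT / R_total = 162 / 0.07557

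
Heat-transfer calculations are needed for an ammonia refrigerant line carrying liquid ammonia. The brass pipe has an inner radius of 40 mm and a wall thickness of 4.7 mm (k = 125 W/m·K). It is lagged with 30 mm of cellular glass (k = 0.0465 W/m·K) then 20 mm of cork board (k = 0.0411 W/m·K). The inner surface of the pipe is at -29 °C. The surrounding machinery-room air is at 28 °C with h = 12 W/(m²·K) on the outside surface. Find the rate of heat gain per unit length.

q′ ≈ 20.2 W/m

Radial resistances (cylindrical: R_cond = ln(r_o/r_i)/(2πkL), R_conv = 1/(h·2πrL)):
R_brass pipe wall = ln(44.7/40)/(2π×125×1) = 1.414×10^-4 K/W
R_cellular glass = ln(74.7/44.7)/(2π×0.0465×1) = 1.758 K/W
R_cork board = ln(94.7/74.7)/(2π×0.0411×1) = 0.9187 K/W
R_outer film = 1/(h_o·2πr_oL) = 1/(12×2π×0.0947×1) = 0.1401 K/W
R_total = 2.816 K/W
Q = ΔT/R_total = 57/2.816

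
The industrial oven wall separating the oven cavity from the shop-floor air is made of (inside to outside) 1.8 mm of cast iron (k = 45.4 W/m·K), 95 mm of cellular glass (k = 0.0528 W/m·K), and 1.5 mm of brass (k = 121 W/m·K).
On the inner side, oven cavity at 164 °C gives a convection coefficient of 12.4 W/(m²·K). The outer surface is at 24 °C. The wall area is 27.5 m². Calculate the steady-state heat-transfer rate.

Thermal resistances in series:
R_inner film = 1/(h_i·A) = 1/(12.4×27.5) = 0.002933 K/W
R_cast iron = L/(kA) = 0.0018/(45.4×27.5) = 1.442×10^-6 K/W
R_cellular glass = L/(kA) = 0.095/(0.0528×27.5) = 0.06543 K/W
R_brass = L/(kA) = 0.0015/(121×27.5) = 4.508×10^-7 K/W
R_total = 0.06836 K/W
Q = ΔT / R_total = 140 / 0.06836

Q ≈ 2050 W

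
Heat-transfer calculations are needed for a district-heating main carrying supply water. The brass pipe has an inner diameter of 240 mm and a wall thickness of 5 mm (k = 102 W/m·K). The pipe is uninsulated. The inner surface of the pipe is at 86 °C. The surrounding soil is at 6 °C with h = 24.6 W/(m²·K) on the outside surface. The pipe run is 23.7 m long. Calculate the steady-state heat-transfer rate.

Q ≈ 36600 W

Radial resistances (cylindrical: R_cond = ln(r_o/r_i)/(2πkL), R_conv = 1/(h·2πrL)):
R_brass pipe wall = ln(125/120)/(2π×102×23.7) = 2.688×10^-6 K/W
R_outer film = 1/(h_o·2πr_oL) = 1/(24.6×2π×0.125×23.7) = 0.002184 K/W
R_total = 0.002187 K/W
Q = ΔT/R_total = 80/0.002187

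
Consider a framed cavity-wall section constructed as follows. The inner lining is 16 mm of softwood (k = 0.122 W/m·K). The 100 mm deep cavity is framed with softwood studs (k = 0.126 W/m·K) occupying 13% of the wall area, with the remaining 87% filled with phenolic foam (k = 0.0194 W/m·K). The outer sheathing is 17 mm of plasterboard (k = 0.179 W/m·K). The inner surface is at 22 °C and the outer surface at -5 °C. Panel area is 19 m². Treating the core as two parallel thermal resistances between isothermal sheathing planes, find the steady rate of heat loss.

Q ≈ 159 W

Sheathing layers in series; stud and cavity paths in parallel between them.
R_inner = 0.016/(0.122×19) = 0.006903 K/W
R_stud  = 0.1/(0.126×0.13×19) = 0.3213 K/W
R_cav   = 0.1/(0.0194×0.87×19) = 0.3118 K/W
1/R_core = 1/R_stud + 1/R_cav → R_core = 0.1583 K/W
R_outer = 0.017/(0.179×19) = 0.004999 K/W
R_total = 0.1702 K/W
Q = ΔT/R_total = 27/0.1702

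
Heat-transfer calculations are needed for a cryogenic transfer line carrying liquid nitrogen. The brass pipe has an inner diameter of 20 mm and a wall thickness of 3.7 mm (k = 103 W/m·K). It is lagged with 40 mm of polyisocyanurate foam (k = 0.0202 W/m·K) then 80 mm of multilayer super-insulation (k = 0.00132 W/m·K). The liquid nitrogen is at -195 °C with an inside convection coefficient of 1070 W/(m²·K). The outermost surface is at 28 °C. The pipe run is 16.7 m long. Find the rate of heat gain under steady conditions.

For a radial system each layer contributes R = ln(r_out/r_in)/(2πkL); films add R = 1/(hA).
R_inner film = 1/(h_i·2πr₁L) = 1/(1070×2π×0.01×16.7) = 8.907×10^-4 K/W
R_brass pipe wall = ln(13.7/10)/(2π×103×16.7) = 2.913×10^-5 K/W
R_polyisocyanurate foam = ln(53.7/13.7)/(2π×0.0202×16.7) = 0.6445 K/W
R_multilayer super-insulation = ln(133.7/53.7)/(2π×0.00132×16.7) = 6.586 K/W
R_total = 7.231 K/W
Q = ΔT/R_total = 223/7.231

Q ≈ 30.8 W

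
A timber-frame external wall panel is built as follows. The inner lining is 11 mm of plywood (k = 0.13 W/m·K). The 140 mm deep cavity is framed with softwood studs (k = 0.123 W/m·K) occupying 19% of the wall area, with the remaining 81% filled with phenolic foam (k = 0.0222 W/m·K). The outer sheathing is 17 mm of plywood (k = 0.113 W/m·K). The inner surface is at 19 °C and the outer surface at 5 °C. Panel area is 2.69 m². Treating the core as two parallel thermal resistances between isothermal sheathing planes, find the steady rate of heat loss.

Sheathing layers in series; stud and cavity paths in parallel between them.
R_inner = 0.011/(0.13×2.69) = 0.03146 K/W
R_stud  = 0.14/(0.123×0.19×2.69) = 2.227 K/W
R_cav   = 0.14/(0.0222×0.81×2.69) = 2.894 K/W
1/R_core = 1/R_stud + 1/R_cav → R_core = 1.259 K/W
R_outer = 0.017/(0.113×2.69) = 0.05593 K/W
R_total = 1.346 K/W
Q = ΔT/R_total = 14/1.346

Q ≈ 10.4 W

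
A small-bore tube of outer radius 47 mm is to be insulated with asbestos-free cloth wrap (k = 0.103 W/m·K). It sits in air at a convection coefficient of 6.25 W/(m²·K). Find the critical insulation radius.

For a cylinder r_cr = k/h = 0.103/6.25
r_cr = 16.5 mm; since the bare radius (47 mm) is above r_cr, any added insulation will reduce heat loss.

r_cr ≈ 16.5 mm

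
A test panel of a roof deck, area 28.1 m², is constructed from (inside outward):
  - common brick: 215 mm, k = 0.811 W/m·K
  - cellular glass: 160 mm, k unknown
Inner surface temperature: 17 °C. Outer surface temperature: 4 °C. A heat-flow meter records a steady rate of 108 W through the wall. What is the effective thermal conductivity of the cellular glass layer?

Series thermal resistances:
R_common brick = L/(kA) = 0.215/(0.811×28.1) = 0.009434 K/W
Sum of known resistances R_other = 0.009434 K/W
Total R = ΔT/Q = 13/108 = 0.1204 K/W
R_cellular glass = R_total − R_other = 0.1109 K/W
k = L/(R·A) = 0.16/(0.1109×28.1)

k ≈ 0.0513 W/(m·K)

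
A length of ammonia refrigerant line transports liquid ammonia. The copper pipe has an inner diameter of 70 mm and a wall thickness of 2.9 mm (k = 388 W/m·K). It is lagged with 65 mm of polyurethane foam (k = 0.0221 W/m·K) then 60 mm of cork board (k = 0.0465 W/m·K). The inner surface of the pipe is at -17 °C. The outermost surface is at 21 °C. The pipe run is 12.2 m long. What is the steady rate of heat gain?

Q ≈ 52.9 W

Cylindrical conduction, so R = ln(r₂/r₁)/(2πkL) per layer, in series:
R_copper pipe wall = ln(37.9/35)/(2π×388×12.2) = 2.676×10^-6 K/W
R_polyurethane foam = ln(102.9/37.9)/(2π×0.0221×12.2) = 0.5896 K/W
R_cork board = ln(162.9/102.9)/(2π×0.0465×12.2) = 0.1289 K/W
R_total = 0.7185 K/W
Q = ΔT/R_total = 38/0.7185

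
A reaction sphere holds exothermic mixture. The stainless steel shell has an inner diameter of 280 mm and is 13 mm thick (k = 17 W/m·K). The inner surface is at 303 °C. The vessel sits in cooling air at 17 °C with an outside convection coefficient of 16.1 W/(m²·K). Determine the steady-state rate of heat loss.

For a spherical shell R = (1/r₁ − 1/r₂)/(4πk); film R = 1/(h·4πr²). In series:
R_stainless steel shell = (1/0.14 − 1/0.153)/(4π×17) = 0.002841 K/W
R_outer film = 1/(h·4πr_o²) = 1/(16.1×4π×0.153²) = 0.2111 K/W
R_total = 0.214 K/W
Q = ΔT/R_total = 286/0.214

Q ≈ 1340 W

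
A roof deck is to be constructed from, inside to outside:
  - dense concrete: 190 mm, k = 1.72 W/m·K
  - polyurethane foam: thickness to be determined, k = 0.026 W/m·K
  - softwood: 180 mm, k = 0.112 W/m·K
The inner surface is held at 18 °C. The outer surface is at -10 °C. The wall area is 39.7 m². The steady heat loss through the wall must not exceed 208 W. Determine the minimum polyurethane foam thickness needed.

Treating each layer as a thermal resistance in series:
R_dense concrete = L/(kA) = 0.19/(1.72×39.7) = 0.002782 K/W
R_softwood = L/(kA) = 0.18/(0.112×39.7) = 0.04048 K/W
Sum of the known resistances R_other = 0.04326 K/W
Required total resistance R_tot = ΔT/Q_allow = 28/208 = 0.1346 K/W
R_polyurethane foam = R_tot − R_other = 0.09135 K/W
L = R·k·A = 0.09135×0.026×39.7

L ≈ 94.3 mm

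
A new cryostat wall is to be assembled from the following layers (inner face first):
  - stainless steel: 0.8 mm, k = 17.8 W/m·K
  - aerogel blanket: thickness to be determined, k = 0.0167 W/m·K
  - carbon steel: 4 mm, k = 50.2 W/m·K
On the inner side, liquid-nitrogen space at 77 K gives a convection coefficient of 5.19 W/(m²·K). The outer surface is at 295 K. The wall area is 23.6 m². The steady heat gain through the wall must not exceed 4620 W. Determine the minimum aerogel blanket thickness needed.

Thermal resistances in series:
R_inner film = 1/(h_i·A) = 1/(5.19×23.6) = 0.008164 K/W
R_stainless steel = L/(kA) = 0.0008/(17.8×23.6) = 1.904×10^-6 K/W
R_carbon steel = L/(kA) = 0.004/(50.2×23.6) = 3.376×10^-6 K/W
Sum of the known resistances R_other = 0.00817 K/W
Required total resistance R_tot = ΔT/Q_allow = 218/4620 = 0.04719 K/W
R_aerogel blanket = R_tot − R_other = 0.03902 K/W
L = R·k·A = 0.03902×0.0167×23.6

L ≈ 15.4 mm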